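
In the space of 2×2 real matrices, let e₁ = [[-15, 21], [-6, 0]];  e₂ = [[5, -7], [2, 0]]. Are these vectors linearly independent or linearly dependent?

Take coordinates with respect to the standard basis {E₁₁, E₁₂, E₂₁, E₂₂}.
Place the vectors as rows of a 2×4 matrix and reduce to echelon form.
The reduction yields 1 nonzero row, so the rank is 1.
Since rank 1 < 2, the set is linearly dependent.

linearly dependent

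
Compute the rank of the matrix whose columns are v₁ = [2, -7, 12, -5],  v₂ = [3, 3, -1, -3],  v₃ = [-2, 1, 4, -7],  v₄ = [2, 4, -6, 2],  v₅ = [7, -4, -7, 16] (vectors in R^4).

Put the 4×5 matrix [v₁|v₂|v₃|v₄|v₅] into echelon form.
Reduction leaves 3 leading entries, giving rank 3.
(With 5 elements in a 4-dimensional space the rank is at most 4.)

rank 3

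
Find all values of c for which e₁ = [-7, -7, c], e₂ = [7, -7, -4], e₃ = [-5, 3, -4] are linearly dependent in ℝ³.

c = -44

The vectors are dependent exactly when the determinant of the matrix with rows e₁, e₂, e₃ vanishes.
The determinant works out to -14*c - 616.
Solving -14*c - 616 = 0 yields c = -44.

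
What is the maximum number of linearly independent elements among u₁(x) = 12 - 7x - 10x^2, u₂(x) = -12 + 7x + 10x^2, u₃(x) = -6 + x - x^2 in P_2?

Use coordinates relative to {1, x, x^2}.
Row-reduce the 3×3 matrix with these as rows.
There are 2 pivot columns, so rank = 2.

2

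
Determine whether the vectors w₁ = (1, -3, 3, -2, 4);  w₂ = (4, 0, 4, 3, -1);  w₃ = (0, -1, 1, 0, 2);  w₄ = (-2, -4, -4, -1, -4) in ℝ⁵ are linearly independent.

linearly independent

Row-reduce the matrix whose columns are w₁, w₂, w₃, w₄.
The reduction yields 4 nonzero rows, so the rank is 4.
Since rank = 4 (the number of vectors), the set is linearly independent.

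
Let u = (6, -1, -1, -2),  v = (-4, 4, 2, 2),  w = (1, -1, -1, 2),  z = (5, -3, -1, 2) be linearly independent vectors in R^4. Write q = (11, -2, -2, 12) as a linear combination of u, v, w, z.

Solve the system with u, v, w, z as columns and q as the right-hand side.
The system has the unique solution (α₁, …, α₄) = (1, 2, 3, 2).

q = u + 2v + 3w + 2z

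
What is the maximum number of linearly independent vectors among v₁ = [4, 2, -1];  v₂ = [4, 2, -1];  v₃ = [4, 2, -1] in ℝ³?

Row-reduce the 3×3 matrix with these as rows.
Reduction leaves 1 leading entry, giving rank 1.

1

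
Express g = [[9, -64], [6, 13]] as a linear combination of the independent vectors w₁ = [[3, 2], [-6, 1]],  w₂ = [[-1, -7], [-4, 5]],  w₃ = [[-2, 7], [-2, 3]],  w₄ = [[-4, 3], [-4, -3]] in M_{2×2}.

g = -w₁ + 4w₂ - 4w₃ - 2w₄

Identify each element with its coordinate vector in ℝ⁴ via {E₁₁, E₁₂, E₂₁, E₂₂}.
Write g = a₁w₁ + … + a₄w₄ and equate components.
Row-reducing the augmented matrix gives the unique coefficients (a₁, …, a₄) = (-1, 4, -4, -2).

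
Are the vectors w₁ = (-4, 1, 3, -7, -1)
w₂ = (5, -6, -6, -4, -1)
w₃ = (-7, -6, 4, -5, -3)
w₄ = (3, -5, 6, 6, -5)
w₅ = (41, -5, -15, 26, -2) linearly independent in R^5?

Row-reduce the matrix whose columns are w₁, w₂, w₃, w₄, w₅.
The reduction yields 4 nonzero rows, so the rank is 4.
Since rank 4 < 5, the set is linearly dependent.

linearly dependent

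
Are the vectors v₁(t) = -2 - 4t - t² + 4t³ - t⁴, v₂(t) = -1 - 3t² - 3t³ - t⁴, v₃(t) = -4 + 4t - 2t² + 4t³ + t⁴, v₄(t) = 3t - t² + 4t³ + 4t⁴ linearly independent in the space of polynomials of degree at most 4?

linearly independent

Take coordinates with respect to the standard basis {1, t, …, t⁴}.
Row-reduce the matrix whose columns are v₁, v₂, v₃, v₄.
The reduction yields 4 nonzero rows, so the rank is 4.
Since rank = 4 (the number of vectors), the set is linearly independent.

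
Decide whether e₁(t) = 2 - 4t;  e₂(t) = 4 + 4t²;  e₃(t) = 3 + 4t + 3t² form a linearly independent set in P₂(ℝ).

linearly independent

Take coordinates with respect to the standard basis {1, t, t²}.
Row-reduce the matrix whose columns are e₁, e₂, e₃.
The reduction yields 3 nonzero rows, so the rank is 3.
Since rank = 3 (the number of vectors), the set is linearly independent.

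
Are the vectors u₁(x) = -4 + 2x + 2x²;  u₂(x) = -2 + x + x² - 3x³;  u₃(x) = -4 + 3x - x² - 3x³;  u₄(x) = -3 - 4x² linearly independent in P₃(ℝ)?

Take coordinates with respect to the standard basis {1, x, …, x³}.
The matrix [u₁|u₂|u₃|u₄] has determinant -120.
A nonzero determinant means the columns are linearly independent.

linearly independent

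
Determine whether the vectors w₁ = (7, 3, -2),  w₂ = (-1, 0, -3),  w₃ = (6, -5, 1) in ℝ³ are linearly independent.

linearly independent

Row-reduce the matrix whose columns are w₁, w₂, w₃.
The reduction yields 3 nonzero rows, so the rank is 3.
Since rank = 3 (the number of vectors), the set is linearly independent.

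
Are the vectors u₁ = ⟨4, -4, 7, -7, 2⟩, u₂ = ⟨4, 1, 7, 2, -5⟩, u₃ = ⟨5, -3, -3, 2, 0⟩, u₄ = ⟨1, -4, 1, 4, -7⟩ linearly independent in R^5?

Place the vectors as rows of a 4×5 matrix and reduce to echelon form.
The reduction yields 4 nonzero rows, so the rank is 4.
Since rank = 4 (the number of vectors), the set is linearly independent.

linearly independent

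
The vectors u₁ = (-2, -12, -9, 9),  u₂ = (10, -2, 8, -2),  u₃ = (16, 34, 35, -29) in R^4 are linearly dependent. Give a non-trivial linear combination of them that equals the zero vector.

Solve the homogeneous system with u₁, u₂, u₃ as columns by row-reducing the coefficient matrix.
The free variable yields coefficients (3, -1, 1) (any nonzero multiple also works).

3u₁ - u₂ + u₃ = 0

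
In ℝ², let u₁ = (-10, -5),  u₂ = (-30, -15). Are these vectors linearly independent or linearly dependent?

linearly dependent

The matrix [u₁|u₂] has determinant 0.
A zero determinant means the columns are linearly dependent.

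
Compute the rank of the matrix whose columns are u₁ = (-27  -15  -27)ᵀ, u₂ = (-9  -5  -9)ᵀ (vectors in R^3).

rank 1

Apply Gaussian elimination to the matrix whose rows are u₁, u₂.
There is 1 pivot column, so rank = 1.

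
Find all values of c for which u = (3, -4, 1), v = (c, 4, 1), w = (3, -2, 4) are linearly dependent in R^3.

c = -15/7

The vectors are dependent exactly when the determinant of the matrix with rows u, v, w vanishes.
The determinant works out to 14*c + 30.
Solving 14*c + 30 = 0 yields c = -15/7.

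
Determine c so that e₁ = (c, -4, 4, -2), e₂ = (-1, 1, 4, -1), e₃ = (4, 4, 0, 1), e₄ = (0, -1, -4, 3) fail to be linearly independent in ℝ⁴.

Place the vectors as rows of a 4×4 matrix; dependence ⇔ determinant zero.
Expanding, det = -32*c - 196.
Setting this to zero gives c = -49/8.

c = -49/8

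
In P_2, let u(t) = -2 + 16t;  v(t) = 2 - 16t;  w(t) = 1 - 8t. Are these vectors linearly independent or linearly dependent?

linearly dependent

Take coordinates with respect to the standard basis {1, t, t²}.
Place the vectors as rows of a 3×3 matrix and reduce to echelon form.
The reduction yields 1 nonzero row, so the rank is 1.
Since rank 1 < 3, the set is linearly dependent.
Indeed u + v = 0.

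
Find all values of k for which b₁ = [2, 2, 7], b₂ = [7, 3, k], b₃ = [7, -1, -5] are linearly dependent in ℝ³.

The set is linearly dependent precisely when det[b₁; b₂; b₃] = 0.
Expanding, det = 16*k - 156.
Solving 16*k - 156 = 0 yields k = 39/4.

k = 39/4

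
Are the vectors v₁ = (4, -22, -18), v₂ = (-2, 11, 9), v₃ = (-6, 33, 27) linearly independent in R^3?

linearly dependent

The matrix [v₁|v₂|v₃] has determinant 0.
A zero determinant means the columns are linearly dependent.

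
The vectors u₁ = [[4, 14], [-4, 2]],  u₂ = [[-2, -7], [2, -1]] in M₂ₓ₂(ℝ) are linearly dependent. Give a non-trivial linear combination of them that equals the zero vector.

u₁ + 2u₂ = 0

Pass to coordinate vectors relative to the basis {E₁₁, E₁₂, E₂₁, E₂₂}.
Set up α₁u₁ + α₂u₂ = 0 and solve the homogeneous system.
A generator of the null space is (1, 2).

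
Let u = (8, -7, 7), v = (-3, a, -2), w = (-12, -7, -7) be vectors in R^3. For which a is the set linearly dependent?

a = -1/2

Dependence holds iff the 3×3 matrix [u v w] is singular.
The determinant works out to 28*a + 14.
Setting this to zero gives a = -1/2.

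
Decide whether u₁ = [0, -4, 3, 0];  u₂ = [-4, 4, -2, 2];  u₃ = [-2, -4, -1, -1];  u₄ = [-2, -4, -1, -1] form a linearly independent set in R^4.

Two of the vectors are equal, giving an immediate dependence.

linearly dependent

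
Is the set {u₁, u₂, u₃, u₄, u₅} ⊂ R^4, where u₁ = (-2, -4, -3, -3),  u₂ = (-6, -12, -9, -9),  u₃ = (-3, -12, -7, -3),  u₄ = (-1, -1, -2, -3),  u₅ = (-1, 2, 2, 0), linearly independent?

linearly dependent

There are 5 vectors in a 4-dimensional space, so they cannot be linearly independent.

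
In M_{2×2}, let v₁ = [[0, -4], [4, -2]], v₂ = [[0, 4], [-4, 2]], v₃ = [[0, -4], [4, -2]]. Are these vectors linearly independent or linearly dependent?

linearly dependent

Write each element as a coordinate vector in ℝ⁴ using {E₁₁, E₁₂, E₂₁, E₂₂}.
Two of the vectors are equal, giving an immediate dependence.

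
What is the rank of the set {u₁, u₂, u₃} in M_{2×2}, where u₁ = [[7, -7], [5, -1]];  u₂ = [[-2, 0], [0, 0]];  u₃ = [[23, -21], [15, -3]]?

2

Pass to coordinate vectors with respect to the basis {E₁₁, E₁₂, E₂₁, E₂₂}.
Row-reduce the 3×4 matrix with these as rows.
Reduction leaves 2 leading entries, giving rank 2.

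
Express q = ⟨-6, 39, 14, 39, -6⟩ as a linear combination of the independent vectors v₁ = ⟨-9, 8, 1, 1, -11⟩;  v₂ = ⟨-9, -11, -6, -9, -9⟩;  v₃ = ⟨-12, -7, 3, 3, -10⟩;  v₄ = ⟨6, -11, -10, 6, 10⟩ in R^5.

Solve the system with v₁, v₂, v₃, v₄ as columns and q as the right-hand side.
Back-substitution yields (c₁, …, c₄) = (3, -3, 1, 1).

q = 3v₁ - 3v₂ + v₃ + v₄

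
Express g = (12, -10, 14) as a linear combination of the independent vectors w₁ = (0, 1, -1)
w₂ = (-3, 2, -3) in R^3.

g = -2w₁ - 4w₂

Solve the system with w₁, w₂ as columns and g as the right-hand side.
The system has the unique solution (c₁, c₂) = (-2, -4).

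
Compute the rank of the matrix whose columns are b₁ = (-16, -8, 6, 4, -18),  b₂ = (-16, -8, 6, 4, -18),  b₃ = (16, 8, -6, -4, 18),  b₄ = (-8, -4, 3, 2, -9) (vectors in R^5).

Row-reduce the 4×5 matrix with these as rows.
The echelon form has 1 nonzero row, so the rank is 1.

1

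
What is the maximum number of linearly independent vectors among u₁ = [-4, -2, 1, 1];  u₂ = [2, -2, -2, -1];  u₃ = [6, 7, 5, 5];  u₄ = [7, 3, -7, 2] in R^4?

Put the 4×4 matrix [u₁|u₂|u₃|u₄] into echelon form.
There are 4 pivot columns, so rank = 4.

4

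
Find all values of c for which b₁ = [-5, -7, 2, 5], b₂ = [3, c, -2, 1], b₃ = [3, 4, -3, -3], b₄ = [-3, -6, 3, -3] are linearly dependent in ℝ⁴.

The vectors are dependent exactly when the determinant of the matrix with rows b₁, b₂, b₃, b₄ vanishes.
Expanding, det = 294 - 54*c.
Solving 294 - 54*c = 0 yields c = 49/9.

c = 49/9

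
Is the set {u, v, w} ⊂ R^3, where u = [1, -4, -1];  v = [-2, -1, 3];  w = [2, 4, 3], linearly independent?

linearly independent

Form the 3×3 matrix with these as columns; its determinant is -57.
A nonzero determinant means the columns are linearly independent.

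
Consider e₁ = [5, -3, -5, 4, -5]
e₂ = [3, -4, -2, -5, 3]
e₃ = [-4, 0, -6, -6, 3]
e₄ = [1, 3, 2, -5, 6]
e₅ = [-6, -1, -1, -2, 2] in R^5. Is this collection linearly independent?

linearly independent

The matrix [e₁|e₂|e₃|e₄|e₅] has determinant -3405.
A nonzero determinant means the columns are linearly independent.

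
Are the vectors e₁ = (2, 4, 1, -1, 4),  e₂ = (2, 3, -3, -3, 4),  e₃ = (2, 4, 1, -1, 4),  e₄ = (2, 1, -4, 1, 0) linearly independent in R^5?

linearly dependent

Two of the vectors are equal, giving an immediate dependence.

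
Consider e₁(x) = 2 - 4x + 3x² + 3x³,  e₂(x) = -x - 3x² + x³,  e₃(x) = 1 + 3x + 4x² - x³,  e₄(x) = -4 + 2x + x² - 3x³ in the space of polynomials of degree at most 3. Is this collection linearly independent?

linearly independent

Take coordinates with respect to the standard basis {1, x, …, x³}.
Place the vectors as rows of a 4×4 matrix and reduce to echelon form.
The reduction yields 4 nonzero rows, so the rank is 4.
Since rank = 4 (the number of vectors), the set is linearly independent.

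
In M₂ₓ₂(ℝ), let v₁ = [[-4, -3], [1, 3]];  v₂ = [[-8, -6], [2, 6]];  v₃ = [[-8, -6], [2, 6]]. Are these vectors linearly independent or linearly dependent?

linearly dependent

Write each element as a coordinate vector in ℝ⁴ using {E₁₁, E₁₂, E₂₁, E₂₂}.
Place the vectors as rows of a 3×4 matrix and reduce to echelon form.
The reduction yields 1 nonzero row, so the rank is 1.
Since rank 1 < 3, the set is linearly dependent.
Indeed 2v₁ - v₂ = 0.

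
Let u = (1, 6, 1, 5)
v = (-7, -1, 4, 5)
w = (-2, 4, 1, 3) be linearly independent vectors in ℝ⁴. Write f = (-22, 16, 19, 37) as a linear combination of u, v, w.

f = 4u + 4v - w

Solve the system with u, v, w as columns and f as the right-hand side.
Row-reducing the augmented matrix gives the unique coefficients (c₁, c₂, c₃) = (4, 4, -1).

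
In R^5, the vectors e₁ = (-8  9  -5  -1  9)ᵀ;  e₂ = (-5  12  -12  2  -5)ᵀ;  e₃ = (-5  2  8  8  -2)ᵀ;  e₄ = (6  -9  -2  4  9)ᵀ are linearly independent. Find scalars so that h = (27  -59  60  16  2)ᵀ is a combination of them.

h = -2e₁ - 3e₂ + 2e₃ + e₄

Since e₁, e₂, e₃, e₄ are independent, the coefficients expressing h are uniquely determined by a linear system.
Back-substitution yields (α₁, …, α₄) = (-2, -3, 2, 1).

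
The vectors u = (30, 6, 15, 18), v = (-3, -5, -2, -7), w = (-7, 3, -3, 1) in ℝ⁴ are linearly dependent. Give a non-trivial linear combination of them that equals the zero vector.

u + 3v + 3w = 0

Solve the homogeneous system with u, v, w as columns by row-reducing the coefficient matrix.
A generator of the null space is (1, 3, 3).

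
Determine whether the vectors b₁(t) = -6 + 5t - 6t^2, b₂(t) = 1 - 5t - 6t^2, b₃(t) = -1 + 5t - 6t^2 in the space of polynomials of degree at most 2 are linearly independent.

Take coordinates with respect to the standard basis {1, t, t^2}.
Place the vectors as rows of a 3×3 matrix and reduce to echelon form.
The reduction yields 3 nonzero rows, so the rank is 3.
Since rank = 3 (the number of vectors), the set is linearly independent.

linearly independent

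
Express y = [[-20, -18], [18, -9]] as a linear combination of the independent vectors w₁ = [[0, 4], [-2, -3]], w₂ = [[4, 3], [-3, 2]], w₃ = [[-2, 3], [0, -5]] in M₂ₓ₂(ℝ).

y = -3w₁ - 4w₂ + 2w₃

Take coordinate vectors relative to {E₁₁, E₁₂, E₂₁, E₂₂}.
Set up the augmented matrix [w₁ | w₂ | w₃ | y] and row-reduce.
Row-reducing the augmented matrix gives the unique coefficients (c₁, c₂, c₃) = (-3, -4, 2).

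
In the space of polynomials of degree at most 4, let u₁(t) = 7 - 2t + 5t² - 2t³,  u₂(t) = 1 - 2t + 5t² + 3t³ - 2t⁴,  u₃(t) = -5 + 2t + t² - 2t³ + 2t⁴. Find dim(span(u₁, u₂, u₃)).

Use coordinates relative to {1, t, …, t⁴}.
Put the 5×3 matrix [u₁|u₂|u₃] into echelon form.
Reduction leaves 3 leading entries, giving rank 3.

3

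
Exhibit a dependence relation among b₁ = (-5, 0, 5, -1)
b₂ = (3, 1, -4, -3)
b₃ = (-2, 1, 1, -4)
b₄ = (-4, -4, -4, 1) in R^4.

b₁ + b₂ - b₃ = 0

Set up α₁b₁ + … + α₄b₄ = 0 and solve the homogeneous system.
One solution (up to scaling) is (1, 1, -1, 0).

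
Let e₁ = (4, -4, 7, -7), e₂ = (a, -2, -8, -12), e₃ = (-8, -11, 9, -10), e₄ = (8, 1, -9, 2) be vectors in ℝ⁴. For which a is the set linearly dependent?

Dependence holds iff the 4×4 matrix [e₁ e₂ e₃ e₄] is singular.
The determinant works out to 258*a - 12384.
This vanishes exactly when a = 48.

a = 48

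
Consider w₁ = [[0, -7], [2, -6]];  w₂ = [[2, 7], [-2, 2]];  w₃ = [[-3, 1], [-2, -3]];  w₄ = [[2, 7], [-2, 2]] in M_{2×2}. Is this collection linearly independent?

Take coordinates with respect to the standard basis {E₁₁, E₁₂, E₂₁, E₂₂}.
Two of the vectors are equal, giving an immediate dependence.

linearly dependent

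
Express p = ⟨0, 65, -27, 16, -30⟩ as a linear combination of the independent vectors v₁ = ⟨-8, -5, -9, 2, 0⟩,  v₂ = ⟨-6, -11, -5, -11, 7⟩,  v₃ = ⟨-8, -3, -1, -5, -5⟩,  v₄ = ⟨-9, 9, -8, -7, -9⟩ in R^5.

Set up the augmented matrix [v₁ | v₂ | v₃ | v₄ | p] and row-reduce.
The system has the unique solution (c₁, …, c₄) = (1, -2, -4, 4).

p = v₁ - 2v₂ - 4v₃ + 4v₄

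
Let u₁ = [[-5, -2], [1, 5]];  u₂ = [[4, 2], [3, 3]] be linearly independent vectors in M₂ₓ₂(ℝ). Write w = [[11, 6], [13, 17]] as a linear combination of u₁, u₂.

w = u₁ + 4u₂

Take coordinate vectors relative to {E₁₁, E₁₂, E₂₁, E₂₂}.
Solve the system with u₁, u₂ as columns and w as the right-hand side.
Row-reducing the augmented matrix gives the unique coefficients (α₁, α₂) = (1, 4).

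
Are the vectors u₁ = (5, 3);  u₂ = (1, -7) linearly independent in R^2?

Form the 2×2 matrix with these as columns; its determinant is -38.
A nonzero determinant means the columns are linearly independent.

linearly independent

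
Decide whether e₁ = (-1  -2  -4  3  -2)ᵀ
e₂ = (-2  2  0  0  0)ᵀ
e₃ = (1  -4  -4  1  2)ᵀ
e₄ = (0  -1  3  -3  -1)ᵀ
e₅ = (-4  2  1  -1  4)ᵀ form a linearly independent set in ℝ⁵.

Form the 5×5 matrix with these as columns; its determinant is -332.
A nonzero determinant means the columns are linearly independent.

linearly independent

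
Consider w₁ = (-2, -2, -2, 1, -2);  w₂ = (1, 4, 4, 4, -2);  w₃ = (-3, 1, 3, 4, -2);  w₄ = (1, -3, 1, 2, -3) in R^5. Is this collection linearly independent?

linearly independent

Place the vectors as rows of a 4×5 matrix and reduce to echelon form.
The reduction yields 4 nonzero rows, so the rank is 4.
Since rank = 4 (the number of vectors), the set is linearly independent.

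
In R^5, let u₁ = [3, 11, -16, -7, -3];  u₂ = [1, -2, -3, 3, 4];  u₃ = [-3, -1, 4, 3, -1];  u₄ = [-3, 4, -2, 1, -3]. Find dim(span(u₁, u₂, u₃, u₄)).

3

Put the 5×4 matrix [u₁|u₂|u₃|u₄] into echelon form.
The echelon form has 3 nonzero rows, so the rank is 3.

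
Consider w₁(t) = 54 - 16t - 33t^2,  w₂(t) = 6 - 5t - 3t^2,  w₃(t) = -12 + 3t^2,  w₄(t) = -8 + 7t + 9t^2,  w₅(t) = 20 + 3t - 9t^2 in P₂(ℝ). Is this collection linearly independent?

Write each element as a coordinate vector in ℝ³ using {1, t, t^2}.
There are 5 vectors in a 3-dimensional space, so they cannot be linearly independent.

linearly dependent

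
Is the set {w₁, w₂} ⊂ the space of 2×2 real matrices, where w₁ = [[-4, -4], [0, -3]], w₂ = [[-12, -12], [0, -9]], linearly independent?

linearly dependent

Take coordinates with respect to the standard basis {E₁₁, E₁₂, E₂₁, E₂₂}.
One vector is a scalar multiple of another, so the set is dependent.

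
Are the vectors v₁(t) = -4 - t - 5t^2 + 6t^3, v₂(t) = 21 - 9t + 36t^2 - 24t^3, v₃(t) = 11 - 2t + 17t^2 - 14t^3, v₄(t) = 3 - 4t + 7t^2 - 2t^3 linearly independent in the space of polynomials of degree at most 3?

linearly dependent

Write each element as a coordinate vector in ℝ⁴ using {1, t, …, t^3}.
Row-reduce the matrix whose columns are v₁, v₂, v₃, v₄.
The reduction yields 2 nonzero rows, so the rank is 2.
Since rank 2 < 4, the set is linearly dependent.
Indeed 3v₁ - v₂ + 3v₃ = 0.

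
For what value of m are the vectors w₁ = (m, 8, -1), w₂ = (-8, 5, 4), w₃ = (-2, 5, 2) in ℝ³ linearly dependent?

The vectors are dependent exactly when the determinant of the matrix with rows w₁, w₂, w₃ vanishes.
Expanding, det = 94 - 10*m.
This vanishes exactly when m = 47/5.

m = 47/5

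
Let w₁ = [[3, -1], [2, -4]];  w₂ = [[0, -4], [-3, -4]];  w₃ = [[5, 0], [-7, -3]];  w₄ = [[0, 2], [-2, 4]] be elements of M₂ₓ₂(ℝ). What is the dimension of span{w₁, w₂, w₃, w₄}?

Use coordinates relative to {E₁₁, E₁₂, E₂₁, E₂₂}.
Apply Gaussian elimination to the matrix whose rows are w₁, w₂, w₃, w₄.
The echelon form has 4 nonzero rows, so the rank is 4.

4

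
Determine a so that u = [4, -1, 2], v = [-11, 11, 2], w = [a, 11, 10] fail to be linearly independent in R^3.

a = 0

The set is linearly dependent precisely when det[u; v; w] = 0.
Cofactor expansion gives det = -24*a.
This vanishes exactly when a = 0.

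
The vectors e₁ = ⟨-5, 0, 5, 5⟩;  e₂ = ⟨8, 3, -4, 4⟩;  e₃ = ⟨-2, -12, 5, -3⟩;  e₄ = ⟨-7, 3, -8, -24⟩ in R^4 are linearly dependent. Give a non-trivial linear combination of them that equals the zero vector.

Row-reduce the matrix with e₁, e₂, e₃, e₄ as columns; the null space gives the coefficients.
The free variable yields coefficients (3, 3, 1, 1) (any nonzero multiple also works).

3e₁ + 3e₂ + e₃ + e₄ = 0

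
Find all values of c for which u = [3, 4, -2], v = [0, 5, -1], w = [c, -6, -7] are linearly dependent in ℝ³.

c = 41/2

Dependence holds iff the 3×3 matrix [u v w] is singular.
Cofactor expansion gives det = 6*c - 123.
This vanishes exactly when c = 41/2.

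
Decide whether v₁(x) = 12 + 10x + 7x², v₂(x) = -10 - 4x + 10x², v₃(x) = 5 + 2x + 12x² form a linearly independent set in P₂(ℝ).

linearly independent

Take coordinates with respect to the standard basis {1, x, x²}.
Form the 3×3 matrix with these as columns; its determinant is 884.
A nonzero determinant means the columns are linearly independent.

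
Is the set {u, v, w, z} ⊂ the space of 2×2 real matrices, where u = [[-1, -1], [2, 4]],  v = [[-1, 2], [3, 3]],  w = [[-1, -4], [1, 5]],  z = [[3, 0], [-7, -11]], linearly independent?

Take coordinates with respect to the standard basis {E₁₁, E₁₂, E₂₁, E₂₂}.
The matrix [u|v|w|z] has determinant 0.
A zero determinant means the columns are linearly dependent.

linearly dependent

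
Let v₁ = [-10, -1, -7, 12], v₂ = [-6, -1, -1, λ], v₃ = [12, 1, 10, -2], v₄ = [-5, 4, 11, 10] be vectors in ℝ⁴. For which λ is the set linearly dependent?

The vectors are dependent exactly when the determinant of the matrix with rows v₁, v₂, v₃, v₄ vanishes.
Expanding, det = 101*λ - 3232.
Solving 101*λ - 3232 = 0 yields λ = 32.

λ = 32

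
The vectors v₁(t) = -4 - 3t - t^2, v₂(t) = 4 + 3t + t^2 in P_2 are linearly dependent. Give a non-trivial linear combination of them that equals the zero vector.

v₁ + v₂ = 0

Take coordinates with respect to {1, t, t^2}.
Write the vectors as columns of a matrix and find a nonzero vector in its null space.
The free variable yields coefficients (1, 1) (any nonzero multiple also works).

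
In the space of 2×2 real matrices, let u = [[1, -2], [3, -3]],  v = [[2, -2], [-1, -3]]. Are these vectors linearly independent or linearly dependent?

linearly independent

Take coordinates with respect to the standard basis {E₁₁, E₁₂, E₂₁, E₂₂}.
Row-reduce the matrix whose columns are u, v.
The reduction yields 2 nonzero rows, so the rank is 2.
Since rank = 2 (the number of vectors), the set is linearly independent.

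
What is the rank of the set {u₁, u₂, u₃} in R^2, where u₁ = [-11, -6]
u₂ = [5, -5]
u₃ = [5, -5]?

Put the 2×3 matrix [u₁|u₂|u₃] into echelon form.
Reduction leaves 2 leading entries, giving rank 2.
(With 3 elements in a 2-dimensional space the rank is at most 2.)

rank 2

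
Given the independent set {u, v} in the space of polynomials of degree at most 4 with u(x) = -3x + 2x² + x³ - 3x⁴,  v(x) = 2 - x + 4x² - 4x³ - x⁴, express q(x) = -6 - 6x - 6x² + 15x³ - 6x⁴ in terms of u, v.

q = 3u - 3v

Work in coordinates with respect to the standard basis {1, x, …, x⁴}.
Since u, v are independent, the coefficients expressing q are uniquely determined by a linear system.
Back-substitution yields (c₁, c₂) = (3, -3).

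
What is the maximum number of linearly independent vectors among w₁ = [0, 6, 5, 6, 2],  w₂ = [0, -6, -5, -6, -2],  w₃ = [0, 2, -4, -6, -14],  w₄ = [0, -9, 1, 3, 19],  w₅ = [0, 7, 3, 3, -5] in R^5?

Put the 5×5 matrix [w₁|w₂|w₃|w₄|w₅] into echelon form.
Reduction leaves 2 leading entries, giving rank 2.

2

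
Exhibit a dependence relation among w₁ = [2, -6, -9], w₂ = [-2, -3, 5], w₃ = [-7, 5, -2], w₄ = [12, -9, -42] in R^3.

3w₁ - 3w₂ - w₄ = 0

Write the vectors as columns of a matrix and find a nonzero vector in its null space.
One solution (up to scaling) is (3, -3, 0, -1).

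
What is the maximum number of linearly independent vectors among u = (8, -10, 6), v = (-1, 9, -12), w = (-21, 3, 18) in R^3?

Form the matrix with u, v, w as columns and reduce.
Reduction leaves 2 leading entries, giving rank 2.

2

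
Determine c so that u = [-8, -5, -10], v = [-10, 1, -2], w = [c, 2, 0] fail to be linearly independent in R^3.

c = -42/5

The set is linearly dependent precisely when det[u; v; w] = 0.
The determinant works out to 20*c + 168.
Solving 20*c + 168 = 0 yields c = -42/5.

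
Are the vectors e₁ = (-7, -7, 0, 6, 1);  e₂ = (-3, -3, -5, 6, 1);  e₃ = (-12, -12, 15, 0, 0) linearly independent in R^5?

Row-reduce the matrix whose columns are e₁, e₂, e₃.
The reduction yields 2 nonzero rows, so the rank is 2.
Since rank 2 < 3, the set is linearly dependent.
Indeed 3e₁ - 3e₂ - e₃ = 0.

linearly dependent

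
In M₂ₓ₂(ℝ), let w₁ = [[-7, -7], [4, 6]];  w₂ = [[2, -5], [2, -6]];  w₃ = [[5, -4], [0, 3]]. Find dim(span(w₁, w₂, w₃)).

dim = 3

Use coordinates relative to {E₁₁, E₁₂, E₂₁, E₂₂}.
Row-reduce the 3×4 matrix with these as rows.
Exactly 3 pivots survive; hence the rank is 3.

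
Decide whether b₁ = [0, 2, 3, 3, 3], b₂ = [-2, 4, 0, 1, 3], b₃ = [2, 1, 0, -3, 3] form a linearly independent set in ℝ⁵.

Row-reduce the matrix whose columns are b₁, b₂, b₃.
The reduction yields 3 nonzero rows, so the rank is 3.
Since rank = 3 (the number of vectors), the set is linearly independent.

linearly independent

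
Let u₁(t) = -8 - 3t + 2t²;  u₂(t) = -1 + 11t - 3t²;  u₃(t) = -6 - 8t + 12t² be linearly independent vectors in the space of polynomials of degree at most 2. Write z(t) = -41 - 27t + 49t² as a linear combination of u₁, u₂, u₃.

Work in coordinates with respect to the standard basis {1, t, t²}.
Solve the system with u₁, u₂, u₃ as columns and z as the right-hand side.
Row-reducing the augmented matrix gives the unique coefficients (α₁, α₂, α₃) = (2, 1, 4).

z = 2u₁ + u₂ + 4u₃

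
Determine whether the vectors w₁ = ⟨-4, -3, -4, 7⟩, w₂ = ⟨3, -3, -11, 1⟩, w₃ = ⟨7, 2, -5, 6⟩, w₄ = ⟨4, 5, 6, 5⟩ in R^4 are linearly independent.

linearly dependent

Form the 4×4 matrix with these as columns; its determinant is 0.
A zero determinant means the columns are linearly dependent.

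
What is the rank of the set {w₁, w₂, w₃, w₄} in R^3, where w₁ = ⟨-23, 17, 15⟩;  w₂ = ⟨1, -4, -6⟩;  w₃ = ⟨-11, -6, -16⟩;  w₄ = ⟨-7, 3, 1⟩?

rank 2

Put the 3×4 matrix [w₁|w₂|w₃|w₄] into echelon form.
Reduction leaves 2 leading entries, giving rank 2.
(With 4 elements in a 3-dimensional space the rank is at most 3.)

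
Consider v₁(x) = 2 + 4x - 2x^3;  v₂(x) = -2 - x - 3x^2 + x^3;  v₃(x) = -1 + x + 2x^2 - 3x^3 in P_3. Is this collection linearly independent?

Write each element as a coordinate vector in ℝ⁴ using {1, x, …, x^3}.
Place the vectors as rows of a 3×4 matrix and reduce to echelon form.
The reduction yields 3 nonzero rows, so the rank is 3.
Since rank = 3 (the number of vectors), the set is linearly independent.

linearly independent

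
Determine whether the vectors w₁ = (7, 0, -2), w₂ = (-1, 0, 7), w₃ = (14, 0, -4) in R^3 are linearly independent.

linearly dependent

The matrix [w₁|w₂|w₃] has determinant 0.
A zero determinant means the columns are linearly dependent.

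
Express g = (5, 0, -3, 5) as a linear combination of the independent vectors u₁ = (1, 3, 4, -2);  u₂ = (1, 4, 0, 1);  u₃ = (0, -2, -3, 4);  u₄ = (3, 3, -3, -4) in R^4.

Set up the augmented matrix [u₁ | u₂ | u₃ | u₄ | g] and row-reduce.
Row-reducing the augmented matrix gives the unique coefficients (c₁, …, c₄) = (3, -1, 4, 1).

g = 3u₁ - u₂ + 4u₃ + u₄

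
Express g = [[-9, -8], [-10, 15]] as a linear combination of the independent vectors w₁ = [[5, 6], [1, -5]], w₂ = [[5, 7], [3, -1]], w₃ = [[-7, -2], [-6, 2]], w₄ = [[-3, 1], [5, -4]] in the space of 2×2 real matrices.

Work in coordinates with respect to the standard basis {E₁₁, E₁₂, E₂₁, E₂₂}.
Since w₁, w₂, w₃, w₄ are independent, the coefficients expressing g are uniquely determined by a linear system.
Row-reducing the augmented matrix gives the unique coefficients (a₁, …, a₄) = (-2, 1, 1, -1).

g = -2w₁ + w₂ + w₃ - w₄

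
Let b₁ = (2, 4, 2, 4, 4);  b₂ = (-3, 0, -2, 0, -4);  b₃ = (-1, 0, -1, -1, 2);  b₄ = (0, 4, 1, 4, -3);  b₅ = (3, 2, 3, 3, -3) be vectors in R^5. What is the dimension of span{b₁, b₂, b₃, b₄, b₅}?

Row-reduce the 5×5 matrix with these as rows.
There are 4 pivot columns, so rank = 4.

4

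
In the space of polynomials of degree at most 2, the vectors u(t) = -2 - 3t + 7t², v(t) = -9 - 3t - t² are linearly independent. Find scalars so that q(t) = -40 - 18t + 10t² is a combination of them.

Take coordinate vectors relative to {1, t, t²}.
Set up the augmented matrix [u | v | q] and row-reduce.
The system has the unique solution (α₁, α₂) = (2, 4).

q = 2u + 4v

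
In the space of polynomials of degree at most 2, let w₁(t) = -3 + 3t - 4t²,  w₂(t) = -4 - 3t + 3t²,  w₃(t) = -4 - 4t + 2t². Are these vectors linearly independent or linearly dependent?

linearly independent

Write each element as a coordinate vector in ℝ³ using {1, t, t²}.
Place the vectors as rows of a 3×3 matrix and reduce to echelon form.
The reduction yields 3 nonzero rows, so the rank is 3.
Since rank = 3 (the number of vectors), the set is linearly independent.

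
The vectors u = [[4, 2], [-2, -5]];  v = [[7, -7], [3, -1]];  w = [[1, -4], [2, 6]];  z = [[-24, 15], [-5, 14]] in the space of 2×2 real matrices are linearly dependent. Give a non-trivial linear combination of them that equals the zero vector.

u + 3v - w + z = 0

Take coordinates with respect to {E₁₁, E₁₂, E₂₁, E₂₂}.
Set up α₁u + … + α₄z = 0 and solve the homogeneous system.
A generator of the null space is (1, 3, -1, 1).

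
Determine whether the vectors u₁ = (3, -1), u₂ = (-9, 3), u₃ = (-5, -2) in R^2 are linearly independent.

linearly dependent

There are 3 vectors in a 2-dimensional space, so they cannot be linearly independent.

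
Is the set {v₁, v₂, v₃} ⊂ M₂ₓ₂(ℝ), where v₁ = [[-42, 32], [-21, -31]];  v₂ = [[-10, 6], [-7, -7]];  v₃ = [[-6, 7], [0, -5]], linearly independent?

linearly dependent

Write each element as a coordinate vector in ℝ⁴ using {E₁₁, E₁₂, E₂₁, E₂₂}.
Place the vectors as rows of a 3×4 matrix and reduce to echelon form.
The reduction yields 2 nonzero rows, so the rank is 2.
Since rank 2 < 3, the set is linearly dependent.
Indeed v₁ - 3v₂ - 2v₃ = 0.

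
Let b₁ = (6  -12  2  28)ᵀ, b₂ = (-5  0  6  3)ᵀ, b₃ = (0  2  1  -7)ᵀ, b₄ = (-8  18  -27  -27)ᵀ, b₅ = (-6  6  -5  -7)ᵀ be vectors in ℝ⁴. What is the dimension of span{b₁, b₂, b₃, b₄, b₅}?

dim = 3

Apply Gaussian elimination to the matrix whose rows are b₁, b₂, b₃, b₄, b₅.
There are 3 pivot columns, so rank = 3.
(With 5 elements in a 4-dimensional space the rank is at most 4.)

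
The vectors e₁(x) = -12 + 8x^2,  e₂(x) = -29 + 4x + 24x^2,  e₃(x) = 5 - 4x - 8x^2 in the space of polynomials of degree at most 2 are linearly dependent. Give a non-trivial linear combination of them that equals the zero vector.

Pass to coordinate vectors relative to the basis {1, x, x^2}.
Row-reduce the matrix with e₁, e₂, e₃ as columns; the null space gives the coefficients.
One solution (up to scaling) is (2, -1, -1).

2e₁ - e₂ - e₃ = 0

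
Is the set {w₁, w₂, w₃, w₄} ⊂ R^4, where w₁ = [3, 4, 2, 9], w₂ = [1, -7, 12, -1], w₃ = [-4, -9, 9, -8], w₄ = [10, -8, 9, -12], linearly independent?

linearly independent

Place the vectors as rows of a 4×4 matrix and reduce to echelon form.
The reduction yields 4 nonzero rows, so the rank is 4.
Since rank = 4 (the number of vectors), the set is linearly independent.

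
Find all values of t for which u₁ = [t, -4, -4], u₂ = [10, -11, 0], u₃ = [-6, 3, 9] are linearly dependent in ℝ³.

Dependence holds iff the 3×3 matrix [u₁ u₂ u₃] is singular.
The determinant works out to 504 - 99*t.
This vanishes exactly when t = 56/11.

t = 56/11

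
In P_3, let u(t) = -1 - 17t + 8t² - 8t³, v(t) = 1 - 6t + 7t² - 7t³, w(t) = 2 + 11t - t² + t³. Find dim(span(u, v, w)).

dim = 2

Represent each element by its coordinate vector in ℝ⁴.
Apply Gaussian elimination to the matrix whose rows are u, v, w.
The echelon form has 2 nonzero rows, so the rank is 2.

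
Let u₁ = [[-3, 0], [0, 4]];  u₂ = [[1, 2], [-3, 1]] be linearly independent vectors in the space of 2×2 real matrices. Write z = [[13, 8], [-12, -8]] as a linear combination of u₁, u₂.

Take coordinate vectors relative to {E₁₁, E₁₂, E₂₁, E₂₂}.
Write z = c₁u₁ + c₂u₂ and equate components.
Back-substitution yields (c₁, c₂) = (-3, 4).

z = -3u₁ + 4u₂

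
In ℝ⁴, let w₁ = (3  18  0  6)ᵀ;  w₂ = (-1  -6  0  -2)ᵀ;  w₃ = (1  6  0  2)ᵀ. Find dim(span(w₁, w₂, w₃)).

Apply Gaussian elimination to the matrix whose rows are w₁, w₂, w₃.
The echelon form has 1 nonzero row, so the rank is 1.

1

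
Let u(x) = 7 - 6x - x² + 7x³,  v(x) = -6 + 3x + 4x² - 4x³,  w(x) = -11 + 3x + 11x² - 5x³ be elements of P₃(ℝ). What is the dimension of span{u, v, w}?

Use coordinates relative to {1, x, …, x³}.
Row-reduce the 3×4 matrix with these as rows.
The echelon form has 2 nonzero rows, so the rank is 2.

dim = 2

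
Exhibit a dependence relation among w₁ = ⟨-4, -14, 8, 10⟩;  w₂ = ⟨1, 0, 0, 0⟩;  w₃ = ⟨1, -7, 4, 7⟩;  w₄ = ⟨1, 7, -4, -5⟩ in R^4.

Set up α₁w₁ + … + α₄w₄ = 0 and solve the homogeneous system.
One solution (up to scaling) is (1, 2, 0, 2).

w₁ + 2w₂ + 2w₄ = 0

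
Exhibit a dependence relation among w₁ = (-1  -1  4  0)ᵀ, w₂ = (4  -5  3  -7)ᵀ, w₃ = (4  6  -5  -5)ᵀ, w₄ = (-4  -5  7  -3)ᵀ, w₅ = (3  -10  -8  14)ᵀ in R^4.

3w₁ - w₂ + 3w₃ + 2w₄ + w₅ = 0

Set up α₁w₁ + … + α₅w₅ = 0 and solve the homogeneous system.
One solution (up to scaling) is (3, -1, 3, 2, 1).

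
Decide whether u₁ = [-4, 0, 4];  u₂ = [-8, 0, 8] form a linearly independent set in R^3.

linearly dependent

Place the vectors as rows of a 2×3 matrix and reduce to echelon form.
The reduction yields 1 nonzero row, so the rank is 1.
Since rank 1 < 2, the set is linearly dependent.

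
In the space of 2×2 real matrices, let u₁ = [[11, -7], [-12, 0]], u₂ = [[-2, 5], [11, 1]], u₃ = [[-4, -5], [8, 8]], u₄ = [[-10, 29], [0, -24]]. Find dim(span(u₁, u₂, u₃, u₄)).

Pass to coordinate vectors with respect to the basis {E₁₁, E₁₂, E₂₁, E₂₂}.
Apply Gaussian elimination to the matrix whose rows are u₁, u₂, u₃, u₄.
There are 3 pivot columns, so rank = 3.

3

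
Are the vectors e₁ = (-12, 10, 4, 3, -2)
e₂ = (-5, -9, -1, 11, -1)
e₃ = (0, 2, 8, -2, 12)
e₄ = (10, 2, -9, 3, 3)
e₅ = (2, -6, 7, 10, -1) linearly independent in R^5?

Form the 5×5 matrix with these as columns; its determinant is -350380.
A nonzero determinant means the columns are linearly independent.

linearly independent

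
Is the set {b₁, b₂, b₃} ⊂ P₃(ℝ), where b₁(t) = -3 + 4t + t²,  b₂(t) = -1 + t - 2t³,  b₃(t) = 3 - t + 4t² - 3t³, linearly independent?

Take coordinates with respect to the standard basis {1, t, …, t³}.
Place the vectors as rows of a 3×4 matrix and reduce to echelon form.
The reduction yields 3 nonzero rows, so the rank is 3.
Since rank = 3 (the number of vectors), the set is linearly independent.

linearly independent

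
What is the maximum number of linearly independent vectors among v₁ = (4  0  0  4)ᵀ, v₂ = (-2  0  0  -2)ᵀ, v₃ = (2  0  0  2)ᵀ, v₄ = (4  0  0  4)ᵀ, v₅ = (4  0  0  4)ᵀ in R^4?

1

Row-reduce the 5×4 matrix with these as rows.
There is 1 pivot column, so rank = 1.
(With 5 elements in a 4-dimensional space the rank is at most 4.)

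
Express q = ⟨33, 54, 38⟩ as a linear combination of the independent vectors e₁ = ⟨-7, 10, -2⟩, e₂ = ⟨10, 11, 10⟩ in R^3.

q = e₁ + 4e₂

Solve the system with e₁, e₂ as columns and q as the right-hand side.
The system has the unique solution (α₁, α₂) = (1, 4).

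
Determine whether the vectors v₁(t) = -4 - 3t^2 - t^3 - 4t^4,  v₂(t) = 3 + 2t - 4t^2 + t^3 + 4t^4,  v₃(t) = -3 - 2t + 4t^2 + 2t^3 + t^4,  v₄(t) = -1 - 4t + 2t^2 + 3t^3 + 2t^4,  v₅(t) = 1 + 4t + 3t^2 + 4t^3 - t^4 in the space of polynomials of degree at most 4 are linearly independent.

Write each element as a coordinate vector in ℝ⁵ using {1, t, …, t^4}.
Place the vectors as rows of a 5×5 matrix and reduce to echelon form.
The reduction yields 5 nonzero rows, so the rank is 5.
Since rank = 5 (the number of vectors), the set is linearly independent.

linearly independent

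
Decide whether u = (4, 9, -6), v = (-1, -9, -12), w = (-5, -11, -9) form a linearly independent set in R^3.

linearly independent

Form the 3×3 matrix with these as columns; its determinant is 459.
A nonzero determinant means the columns are linearly independent.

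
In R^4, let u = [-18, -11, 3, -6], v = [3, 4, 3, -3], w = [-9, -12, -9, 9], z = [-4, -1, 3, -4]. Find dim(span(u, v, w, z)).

2

Apply Gaussian elimination to the matrix whose rows are u, v, w, z.
There are 2 pivot columns, so rank = 2.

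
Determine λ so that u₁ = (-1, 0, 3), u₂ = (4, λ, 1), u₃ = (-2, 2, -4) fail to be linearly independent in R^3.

λ = -13/5

The vectors are dependent exactly when the determinant of the matrix with rows u₁, u₂, u₃ vanishes.
Expanding, det = 10*λ + 26.
Solving 10*λ + 26 = 0 yields λ = -13/5.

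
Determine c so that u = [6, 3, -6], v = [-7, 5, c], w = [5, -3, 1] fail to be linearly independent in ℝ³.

c = -25/11

The set is linearly dependent precisely when det[u; v; w] = 0.
Cofactor expansion gives det = 33*c + 75.
Solving 33*c + 75 = 0 yields c = -25/11.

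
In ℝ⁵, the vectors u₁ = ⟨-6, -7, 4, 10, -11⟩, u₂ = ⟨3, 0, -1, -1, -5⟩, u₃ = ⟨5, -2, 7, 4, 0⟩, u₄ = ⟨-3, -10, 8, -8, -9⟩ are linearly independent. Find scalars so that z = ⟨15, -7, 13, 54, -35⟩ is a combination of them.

z = 3u₁ + 4u₂ + 3u₃ - 2u₄

Since u₁, u₂, u₃, u₄ are independent, the coefficients expressing z are uniquely determined by a linear system.
Back-substitution yields (c₁, …, c₄) = (3, 4, 3, -2).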